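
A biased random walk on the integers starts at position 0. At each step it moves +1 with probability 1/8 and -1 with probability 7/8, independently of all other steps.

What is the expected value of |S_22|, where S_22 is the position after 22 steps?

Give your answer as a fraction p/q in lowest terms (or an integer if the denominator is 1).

Answer: 76092876540446485269/4611686018427387904

Derivation:
S_22 takes values m ≡ 0 (mod 2) with |m| ≤ 22; P(S_22=m) = C(22,(22+m)/2) · (1/8)^((22+m)/2) · (7/8)^((22-m)/2).
Distribution: P(S=-22)=3909821048582988049/73786976294838206464, P(S=-20)=6144004504916124077/36893488147419103232, P(S=-18)=18432013514748372231/73786976294838206464, P(S=-16)=4388574646368660055/18446744073709551616, P(S=-14)=11911845468714934435/73786976294838206464, P(S=-12)=3063045977669554569/36893488147419103232, P(S=-10)=2479608648589639413/73786976294838206464, P(S=-8)=50604258134482437/4611686018427387904, P(S=-6)=108437696002462365/36893488147419103232, P(S=-4)=12048632889162485/18446744073709551616, P(S=-2)=4475206501688923/36893488147419103232, P(S=0)=174358694870997/9223372036854775808, P(S=2)=91330744932427/36893488147419103232, P(S=4)=5018172798485/18446744073709551616, P(S=6)=921705207885/36893488147419103232, P(S=8)=8778144837/4611686018427387904, P(S=10)=8778144837/73786976294838206464, P(S=12)=221297769/36893488147419103232, P(S=14)=17563315/73786976294838206464, P(S=16)=132055/18446744073709551616, P(S=18)=11319/73786976294838206464, P(S=20)=77/36893488147419103232, P(S=22)=1/73786976294838206464
E[|S_22|] = Σ_m |m|·P(S_22=m) = 76092876540446485269/4611686018427387904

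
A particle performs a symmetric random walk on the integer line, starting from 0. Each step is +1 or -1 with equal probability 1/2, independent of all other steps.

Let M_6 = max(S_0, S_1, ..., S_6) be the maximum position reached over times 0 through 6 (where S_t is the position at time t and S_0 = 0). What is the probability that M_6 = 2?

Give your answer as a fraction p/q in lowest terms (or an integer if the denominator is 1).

Let M_6 = max(S_0,...,S_6). Use the reflection principle: for j ≥ 1, #{paths with M_6 ≥ j} = #{S_6 ≥ j} + #{S_6 ≥ j+1}.
By reflection, #{M_6 ≥ 2} = #{S_6 ≥ 2} + #{S_6 ≥ 3} = 22 + 7 = 29.
#{M_6 ≥ 3} = #{S_6 ≥ 3} + #{S_6 ≥ 4} = 7 + 7 = 14.
#{M_6 = 2} = 29 - 14 = 15.
P(M_6 = 2) = 15/64 = 15/64

Answer: 15/64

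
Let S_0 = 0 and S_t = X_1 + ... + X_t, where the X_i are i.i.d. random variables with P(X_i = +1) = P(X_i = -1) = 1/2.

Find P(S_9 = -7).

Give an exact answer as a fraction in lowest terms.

Answer: 9/512

Derivation:
To reach position -7 after 9 steps: need 1 step of +1 and 8 of -1.
Favorable paths: C(9,1) = 9
Total paths: 2^9 = 512
P = 9/512 = 9/512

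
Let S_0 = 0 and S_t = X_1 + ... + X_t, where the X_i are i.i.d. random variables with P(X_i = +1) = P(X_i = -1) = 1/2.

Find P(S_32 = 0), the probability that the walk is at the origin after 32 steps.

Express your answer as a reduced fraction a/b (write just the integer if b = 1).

To return to 0 after 32 steps: need exactly 16 steps of +1 and 16 of -1.
Favorable paths: C(32,16) = 601080390
Total paths: 2^32 = 4294967296
P = 601080390/4294967296 = 300540195/2147483648

Answer: 300540195/2147483648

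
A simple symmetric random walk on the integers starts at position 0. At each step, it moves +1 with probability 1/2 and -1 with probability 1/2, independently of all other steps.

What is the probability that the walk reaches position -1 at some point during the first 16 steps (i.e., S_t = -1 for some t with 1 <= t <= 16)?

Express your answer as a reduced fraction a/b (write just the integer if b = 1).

Answer: 26333/32768

Derivation:
Count via complement. Let g(t,s) = #length-t paths at position s with S_1..S_t all ≠ -1.
g(t,s) = g(t-1,s-1) + g(t-1,s+1) for s ≠ -1; g(t,-1) = 0.
t=0: g(0,0)=1
t=1: g(1,1)=1
t=2: g(2,0)=1 g(2,2)=1
t=3: g(3,1)=2 g(3,3)=1
t=4: g(4,0)=2 g(4,2)=3 g(4,4)=1
t=5: g(5,1)=5 g(5,3)=4 g(5,5)=1
t=6: g(6,0)=5 g(6,2)=9 g(6,4)=5 g(6,6)=1
t=7: g(7,1)=14 g(7,3)=14 g(7,5)=6 g(7,7)=1
t=8: g(8,0)=14 g(8,2)=28 g(8,4)=20 g(8,6)=7 g(8,8)=1
t=9: g(9,1)=42 g(9,3)=48 g(9,5)=27 g(9,7)=8 g(9,9)=1
t=10: g(10,0)=42 g(10,2)=90 g(10,4)=75 g(10,6)=35 g(10,8)=9 g(10,10)=1
t=11: g(11,1)=132 g(11,3)=165 g(11,5)=110 g(11,7)=44 g(11,9)=10 g(11,11)=1
t=12: g(12,0)=132 g(12,2)=297 g(12,4)=275 g(12,6)=154 g(12,8)=54 g(12,10)=11 g(12,12)=1
t=13: g(13,1)=429 g(13,3)=572 g(13,5)=429 g(13,7)=208 g(13,9)=65 g(13,11)=12 g(13,13)=1
t=14: g(14,0)=429 g(14,2)=1001 g(14,4)=1001 g(14,6)=637 g(14,8)=273 g(14,10)=77 g(14,12)=13 g(14,14)=1
t=15: g(15,1)=1430 g(15,3)=2002 g(15,5)=1638 g(15,7)=910 g(15,9)=350 g(15,11)=90 g(15,13)=14 g(15,15)=1
t=16: g(16,0)=1430 g(16,2)=3432 g(16,4)=3640 g(16,6)=2548 g(16,8)=1260 g(16,10)=440 g(16,12)=104 g(16,14)=15 g(16,16)=1
Paths never hitting -1: Σ_s g(16,s) = 12870
Paths hitting -1: 2^16 - 12870 = 52666
P = 52666/65536 = 26333/32768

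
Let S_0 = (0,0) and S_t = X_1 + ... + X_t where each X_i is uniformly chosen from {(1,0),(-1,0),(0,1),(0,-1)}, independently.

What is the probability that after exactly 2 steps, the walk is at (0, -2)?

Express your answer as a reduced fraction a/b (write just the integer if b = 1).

Answer: 1/16

Derivation:
Let h be the number of horizontal steps (so 2-h are vertical). To end at (0,-2) need (h+0)/2 right-steps and ((2-h)-2)/2 up-steps.
Sum over h with 0 ≤ h ≤ 0, h ≡ 0 (mod 2), 2-h ≡ 0 (mod 2):
h=0: C(2,0)·C(0,0)·C(2,0) = 1·1·1 = 1
Total favorable: 1
Total paths: 4^2 = 16
P = 1/16 = 1/16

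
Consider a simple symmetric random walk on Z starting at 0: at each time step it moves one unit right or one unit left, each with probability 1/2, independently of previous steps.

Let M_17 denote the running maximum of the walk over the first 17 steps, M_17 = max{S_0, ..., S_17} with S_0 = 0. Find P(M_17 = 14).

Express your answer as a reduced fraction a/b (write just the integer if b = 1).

Let M_17 = max(S_0,...,S_17). Use the reflection principle: for j ≥ 1, #{paths with M_17 ≥ j} = #{S_17 ≥ j} + #{S_17 ≥ j+1}.
By reflection, #{M_17 ≥ 14} = #{S_17 ≥ 14} + #{S_17 ≥ 15} = 18 + 18 = 36.
#{M_17 ≥ 15} = #{S_17 ≥ 15} + #{S_17 ≥ 16} = 18 + 1 = 19.
#{M_17 = 14} = 36 - 19 = 17.
P(M_17 = 14) = 17/131072 = 17/131072

Answer: 17/131072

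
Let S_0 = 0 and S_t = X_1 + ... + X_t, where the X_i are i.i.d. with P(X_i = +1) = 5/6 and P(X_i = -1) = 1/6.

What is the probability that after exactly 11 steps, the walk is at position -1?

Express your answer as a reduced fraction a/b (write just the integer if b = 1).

Answer: 240625/60466176

Derivation:
To reach position -1 after 11 steps: need 5 steps of +1 and 6 steps of -1.
Number of such sequences: C(11,5) = 462
Each has probability (5/6)^5 · (1/6)^6 = 3125/362797056
P = 462 · 3125/362797056 = 240625/60466176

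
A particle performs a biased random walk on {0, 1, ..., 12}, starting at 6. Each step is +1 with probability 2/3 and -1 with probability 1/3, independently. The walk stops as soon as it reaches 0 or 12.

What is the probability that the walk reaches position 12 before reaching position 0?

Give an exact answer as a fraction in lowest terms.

Biased walk: p = 2/3, q = 1/3, r = q/p = 1/2
Gambler's ruin: P(hit 12 before 0 | start at 6) = (1 - r^a)/(1 - r^N)
r^6 = 1/64; r^12 = 1/4096
P = (1 - 1/64) / (1 - 1/4096) = 63/64 / 4095/4096 = 64/65

Answer: 64/65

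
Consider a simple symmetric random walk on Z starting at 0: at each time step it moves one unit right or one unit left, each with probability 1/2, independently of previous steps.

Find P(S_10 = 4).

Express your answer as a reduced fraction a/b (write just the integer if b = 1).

Answer: 15/128

Derivation:
To reach position 4 after 10 steps: need 7 steps of +1 and 3 of -1.
Favorable paths: C(10,7) = 120
Total paths: 2^10 = 1024
P = 120/1024 = 15/128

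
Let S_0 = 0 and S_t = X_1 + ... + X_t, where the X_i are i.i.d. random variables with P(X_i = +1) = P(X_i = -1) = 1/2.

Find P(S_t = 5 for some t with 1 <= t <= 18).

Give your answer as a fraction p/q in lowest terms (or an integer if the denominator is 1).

Answer: 7795/32768

Derivation:
Count via complement. Let g(t,s) = #length-t paths at position s with S_1..S_t all ≠ 5.
g(t,s) = g(t-1,s-1) + g(t-1,s+1) for s ≠ 5; g(t,5) = 0.
t=0: g(0,0)=1
t=1: g(1,-1)=1 g(1,1)=1
t=2: g(2,-2)=1 g(2,0)=2 g(2,2)=1
t=3: g(3,-3)=1 g(3,-1)=3 g(3,1)=3 g(3,3)=1
t=4: g(4,-4)=1 g(4,-2)=4 g(4,0)=6 g(4,2)=4 g(4,4)=1
t=5: g(5,-5)=1 g(5,-3)=5 g(5,-1)=10 g(5,1)=10 g(5,3)=5
t=6: g(6,-6)=1 g(6,-4)=6 g(6,-2)=15 g(6,0)=20 g(6,2)=15 g(6,4)=5
t=7: g(7,-7)=1 g(7,-5)=7 g(7,-3)=21 g(7,-1)=35 g(7,1)=35 g(7,3)=20
t=8: g(8,-8)=1 g(8,-6)=8 g(8,-4)=28 g(8,-2)=56 g(8,0)=70 g(8,2)=55 g(8,4)=20
t=9: g(9,-9)=1 g(9,-7)=9 g(9,-5)=36 g(9,-3)=84 g(9,-1)=126 g(9,1)=125 g(9,3)=75
t=10: g(10,-10)=1 g(10,-8)=10 g(10,-6)=45 g(10,-4)=120 g(10,-2)=210 g(10,0)=251 g(10,2)=200 g(10,4)=75
t=11: g(11,-11)=1 g(11,-9)=11 g(11,-7)=55 g(11,-5)=165 g(11,-3)=330 g(11,-1)=461 g(11,1)=451 g(11,3)=275
t=12: g(12,-12)=1 g(12,-10)=12 g(12,-8)=66 g(12,-6)=220 g(12,-4)=495 g(12,-2)=791 g(12,0)=912 g(12,2)=726 g(12,4)=275
t=13: g(13,-13)=1 g(13,-11)=13 g(13,-9)=78 g(13,-7)=286 g(13,-5)=715 g(13,-3)=1286 g(13,-1)=1703 g(13,1)=1638 g(13,3)=1001
t=14: g(14,-14)=1 g(14,-12)=14 g(14,-10)=91 g(14,-8)=364 g(14,-6)=1001 g(14,-4)=2001 g(14,-2)=2989 g(14,0)=3341 g(14,2)=2639 g(14,4)=1001
t=15: g(15,-15)=1 g(15,-13)=15 g(15,-11)=105 g(15,-9)=455 g(15,-7)=1365 g(15,-5)=3002 g(15,-3)=4990 g(15,-1)=6330 g(15,1)=5980 g(15,3)=3640
t=16: g(16,-16)=1 g(16,-14)=16 g(16,-12)=120 g(16,-10)=560 g(16,-8)=1820 g(16,-6)=4367 g(16,-4)=7992 g(16,-2)=11320 g(16,0)=12310 g(16,2)=9620 g(16,4)=3640
t=17: g(17,-17)=1 g(17,-15)=17 g(17,-13)=136 g(17,-11)=680 g(17,-9)=2380 g(17,-7)=6187 g(17,-5)=12359 g(17,-3)=19312 g(17,-1)=23630 g(17,1)=21930 g(17,3)=13260
t=18: g(18,-18)=1 g(18,-16)=18 g(18,-14)=153 g(18,-12)=816 g(18,-10)=3060 g(18,-8)=8567 g(18,-6)=18546 g(18,-4)=31671 g(18,-2)=42942 g(18,0)=45560 g(18,2)=35190 g(18,4)=13260
Paths never hitting 5: Σ_s g(18,s) = 199784
Paths hitting 5: 2^18 - 199784 = 62360
P = 62360/262144 = 7795/32768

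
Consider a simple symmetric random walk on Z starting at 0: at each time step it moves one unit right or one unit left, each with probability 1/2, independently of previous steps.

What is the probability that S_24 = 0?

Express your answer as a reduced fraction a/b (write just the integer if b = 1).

Answer: 676039/4194304

Derivation:
To return to 0 after 24 steps: need exactly 12 steps of +1 and 12 of -1.
Favorable paths: C(24,12) = 2704156
Total paths: 2^24 = 16777216
P = 2704156/16777216 = 676039/4194304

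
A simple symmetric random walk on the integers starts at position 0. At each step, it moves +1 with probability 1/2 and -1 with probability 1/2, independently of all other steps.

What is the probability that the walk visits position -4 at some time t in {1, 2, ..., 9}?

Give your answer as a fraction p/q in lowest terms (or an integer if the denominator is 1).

Count via complement. Let g(t,s) = #length-t paths at position s with S_1..S_t all ≠ -4.
g(t,s) = g(t-1,s-1) + g(t-1,s+1) for s ≠ -4; g(t,-4) = 0.
t=0: g(0,0)=1
t=1: g(1,-1)=1 g(1,1)=1
t=2: g(2,-2)=1 g(2,0)=2 g(2,2)=1
t=3: g(3,-3)=1 g(3,-1)=3 g(3,1)=3 g(3,3)=1
t=4: g(4,-2)=4 g(4,0)=6 g(4,2)=4 g(4,4)=1
t=5: g(5,-3)=4 g(5,-1)=10 g(5,1)=10 g(5,3)=5 g(5,5)=1
t=6: g(6,-2)=14 g(6,0)=20 g(6,2)=15 g(6,4)=6 g(6,6)=1
t=7: g(7,-3)=14 g(7,-1)=34 g(7,1)=35 g(7,3)=21 g(7,5)=7 g(7,7)=1
t=8: g(8,-2)=48 g(8,0)=69 g(8,2)=56 g(8,4)=28 g(8,6)=8 g(8,8)=1
t=9: g(9,-3)=48 g(9,-1)=117 g(9,1)=125 g(9,3)=84 g(9,5)=36 g(9,7)=9 g(9,9)=1
Paths never hitting -4: Σ_s g(9,s) = 420
Paths hitting -4: 2^9 - 420 = 92
P = 92/512 = 23/128

Answer: 23/128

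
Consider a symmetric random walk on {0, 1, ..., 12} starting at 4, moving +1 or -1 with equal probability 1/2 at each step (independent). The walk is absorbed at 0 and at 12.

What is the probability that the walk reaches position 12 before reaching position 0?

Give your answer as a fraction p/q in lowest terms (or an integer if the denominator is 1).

Symmetric walk (p = 1/2): the harmonic-function argument gives P(hit 12 before 0 | start at 4) = a/N.
P = 4/12 = 1/3

Answer: 1/3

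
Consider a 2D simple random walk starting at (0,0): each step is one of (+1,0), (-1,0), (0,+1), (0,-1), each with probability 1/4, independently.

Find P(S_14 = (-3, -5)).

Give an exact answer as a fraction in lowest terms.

Let h be the number of horizontal steps (so 14-h are vertical). To end at (-3,-5) need (h-3)/2 right-steps and ((14-h)-5)/2 up-steps.
Sum over h with 3 ≤ h ≤ 9, h ≡ 1 (mod 2), 14-h ≡ 1 (mod 2):
h=3: C(14,3)·C(3,0)·C(11,3) = 364·1·165 = 60060
h=5: C(14,5)·C(5,1)·C(9,2) = 2002·5·36 = 360360
h=7: C(14,7)·C(7,2)·C(7,1) = 3432·21·7 = 504504
h=9: C(14,9)·C(9,3)·C(5,0) = 2002·84·1 = 168168
Total favorable: 1093092
Total paths: 4^14 = 268435456
P = 1093092/268435456 = 273273/67108864

Answer: 273273/67108864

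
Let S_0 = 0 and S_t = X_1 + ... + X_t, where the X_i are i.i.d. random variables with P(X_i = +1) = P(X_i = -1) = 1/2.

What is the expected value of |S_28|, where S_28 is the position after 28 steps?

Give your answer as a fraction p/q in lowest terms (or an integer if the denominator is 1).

Answer: 35102025/8388608

Derivation:
S_28 takes values m ≡ 0 (mod 2) with |m| ≤ 28; P(S_28=m) = C(28,(28+m)/2)/2^28.
Total paths: 2^28 = 268435456
Distribution: P(S=-28)=1/268435456, P(S=-26)=28/268435456, P(S=-24)=378/268435456, P(S=-22)=3276/268435456, P(S=-20)=20475/268435456, P(S=-18)=98280/268435456, P(S=-16)=376740/268435456, P(S=-14)=1184040/268435456, P(S=-12)=3108105/268435456, P(S=-10)=6906900/268435456, P(S=-8)=13123110/268435456, P(S=-6)=21474180/268435456, P(S=-4)=30421755/268435456, P(S=-2)=37442160/268435456, P(S=0)=40116600/268435456, P(S=2)=37442160/268435456, P(S=4)=30421755/268435456, P(S=6)=21474180/268435456, P(S=8)=13123110/268435456, P(S=10)=6906900/268435456, P(S=12)=3108105/268435456, P(S=14)=1184040/268435456, P(S=16)=376740/268435456, P(S=18)=98280/268435456, P(S=20)=20475/268435456, P(S=22)=3276/268435456, P(S=24)=378/268435456, P(S=26)=28/268435456, P(S=28)=1/268435456
E[|S_28|] = Σ_m |m|·P(S_28=m) = 1123264800/268435456 = 35102025/8388608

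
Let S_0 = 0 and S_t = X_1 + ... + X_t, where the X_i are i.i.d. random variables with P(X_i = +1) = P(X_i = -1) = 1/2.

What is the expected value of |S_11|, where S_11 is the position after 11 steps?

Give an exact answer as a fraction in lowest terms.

Answer: 693/256

Derivation:
S_11 takes values m ≡ 1 (mod 2) with |m| ≤ 11; P(S_11=m) = C(11,(11+m)/2)/2^11.
Total paths: 2^11 = 2048
Distribution: P(S=-11)=1/2048, P(S=-9)=11/2048, P(S=-7)=55/2048, P(S=-5)=165/2048, P(S=-3)=330/2048, P(S=-1)=462/2048, P(S=1)=462/2048, P(S=3)=330/2048, P(S=5)=165/2048, P(S=7)=55/2048, P(S=9)=11/2048, P(S=11)=1/2048
E[|S_11|] = Σ_m |m|·P(S_11=m) = 5544/2048 = 693/256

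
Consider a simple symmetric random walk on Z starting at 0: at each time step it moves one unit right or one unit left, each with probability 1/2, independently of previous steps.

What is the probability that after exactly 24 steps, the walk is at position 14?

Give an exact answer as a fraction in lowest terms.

To reach position 14 after 24 steps: need 19 steps of +1 and 5 of -1.
Favorable paths: C(24,19) = 42504
Total paths: 2^24 = 16777216
P = 42504/16777216 = 5313/2097152

Answer: 5313/2097152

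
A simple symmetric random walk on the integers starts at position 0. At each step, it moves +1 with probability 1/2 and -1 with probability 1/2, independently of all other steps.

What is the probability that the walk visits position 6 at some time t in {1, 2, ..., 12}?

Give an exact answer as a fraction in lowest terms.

Count via complement. Let g(t,s) = #length-t paths at position s with S_1..S_t all ≠ 6.
g(t,s) = g(t-1,s-1) + g(t-1,s+1) for s ≠ 6; g(t,6) = 0.
t=0: g(0,0)=1
t=1: g(1,-1)=1 g(1,1)=1
t=2: g(2,-2)=1 g(2,0)=2 g(2,2)=1
t=3: g(3,-3)=1 g(3,-1)=3 g(3,1)=3 g(3,3)=1
t=4: g(4,-4)=1 g(4,-2)=4 g(4,0)=6 g(4,2)=4 g(4,4)=1
t=5: g(5,-5)=1 g(5,-3)=5 g(5,-1)=10 g(5,1)=10 g(5,3)=5 g(5,5)=1
t=6: g(6,-6)=1 g(6,-4)=6 g(6,-2)=15 g(6,0)=20 g(6,2)=15 g(6,4)=6
t=7: g(7,-7)=1 g(7,-5)=7 g(7,-3)=21 g(7,-1)=35 g(7,1)=35 g(7,3)=21 g(7,5)=6
t=8: g(8,-8)=1 g(8,-6)=8 g(8,-4)=28 g(8,-2)=56 g(8,0)=70 g(8,2)=56 g(8,4)=27
t=9: g(9,-9)=1 g(9,-7)=9 g(9,-5)=36 g(9,-3)=84 g(9,-1)=126 g(9,1)=126 g(9,3)=83 g(9,5)=27
t=10: g(10,-10)=1 g(10,-8)=10 g(10,-6)=45 g(10,-4)=120 g(10,-2)=210 g(10,0)=252 g(10,2)=209 g(10,4)=110
t=11: g(11,-11)=1 g(11,-9)=11 g(11,-7)=55 g(11,-5)=165 g(11,-3)=330 g(11,-1)=462 g(11,1)=461 g(11,3)=319 g(11,5)=110
t=12: g(12,-12)=1 g(12,-10)=12 g(12,-8)=66 g(12,-6)=220 g(12,-4)=495 g(12,-2)=792 g(12,0)=923 g(12,2)=780 g(12,4)=429
Paths never hitting 6: Σ_s g(12,s) = 3718
Paths hitting 6: 2^12 - 3718 = 378
P = 378/4096 = 189/2048

Answer: 189/2048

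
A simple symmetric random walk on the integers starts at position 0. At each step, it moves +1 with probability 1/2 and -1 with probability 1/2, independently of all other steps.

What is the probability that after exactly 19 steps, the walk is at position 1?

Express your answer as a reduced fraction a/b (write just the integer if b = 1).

Answer: 46189/262144

Derivation:
To reach position 1 after 19 steps: need 10 steps of +1 and 9 of -1.
Favorable paths: C(19,10) = 92378
Total paths: 2^19 = 524288
P = 92378/524288 = 46189/262144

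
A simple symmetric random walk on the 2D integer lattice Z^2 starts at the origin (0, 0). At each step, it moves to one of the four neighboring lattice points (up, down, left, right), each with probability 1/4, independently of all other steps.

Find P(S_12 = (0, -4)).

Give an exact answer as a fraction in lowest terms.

Answer: 245025/16777216

Derivation:
Let h be the number of horizontal steps (so 12-h are vertical). To end at (0,-4) need (h+0)/2 right-steps and ((12-h)-4)/2 up-steps.
Sum over h with 0 ≤ h ≤ 8, h ≡ 0 (mod 2), 12-h ≡ 0 (mod 2):
h=0: C(12,0)·C(0,0)·C(12,4) = 1·1·495 = 495
h=2: C(12,2)·C(2,1)·C(10,3) = 66·2·120 = 15840
h=4: C(12,4)·C(4,2)·C(8,2) = 495·6·28 = 83160
h=6: C(12,6)·C(6,3)·C(6,1) = 924·20·6 = 110880
h=8: C(12,8)·C(8,4)·C(4,0) = 495·70·1 = 34650
Total favorable: 245025
Total paths: 4^12 = 16777216
P = 245025/16777216 = 245025/16777216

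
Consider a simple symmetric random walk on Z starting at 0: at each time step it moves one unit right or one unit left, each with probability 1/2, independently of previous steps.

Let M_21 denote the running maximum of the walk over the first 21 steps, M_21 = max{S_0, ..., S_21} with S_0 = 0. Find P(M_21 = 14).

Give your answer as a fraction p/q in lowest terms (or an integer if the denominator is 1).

Answer: 665/1048576

Derivation:
Let M_21 = max(S_0,...,S_21). Use the reflection principle: for j ≥ 1, #{paths with M_21 ≥ j} = #{S_21 ≥ j} + #{S_21 ≥ j+1}.
By reflection, #{M_21 ≥ 14} = #{S_21 ≥ 14} + #{S_21 ≥ 15} = 1562 + 1562 = 3124.
#{M_21 ≥ 15} = #{S_21 ≥ 15} + #{S_21 ≥ 16} = 1562 + 232 = 1794.
#{M_21 = 14} = 3124 - 1794 = 1330.
P(M_21 = 14) = 1330/2097152 = 665/1048576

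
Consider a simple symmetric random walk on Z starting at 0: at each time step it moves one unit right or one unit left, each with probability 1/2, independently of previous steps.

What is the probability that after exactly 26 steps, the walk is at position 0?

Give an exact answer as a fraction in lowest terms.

To return to 0 after 26 steps: need exactly 13 steps of +1 and 13 of -1.
Favorable paths: C(26,13) = 10400600
Total paths: 2^26 = 67108864
P = 10400600/67108864 = 1300075/8388608

Answer: 1300075/8388608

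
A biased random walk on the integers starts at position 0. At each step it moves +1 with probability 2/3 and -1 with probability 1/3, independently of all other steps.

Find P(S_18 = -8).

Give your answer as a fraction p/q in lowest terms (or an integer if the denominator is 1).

Answer: 30464/43046721

Derivation:
To reach position -8 after 18 steps: need 5 steps of +1 and 13 steps of -1.
Number of such sequences: C(18,5) = 8568
Each has probability (2/3)^5 · (1/3)^13 = 32/387420489
P = 8568 · 32/387420489 = 30464/43046721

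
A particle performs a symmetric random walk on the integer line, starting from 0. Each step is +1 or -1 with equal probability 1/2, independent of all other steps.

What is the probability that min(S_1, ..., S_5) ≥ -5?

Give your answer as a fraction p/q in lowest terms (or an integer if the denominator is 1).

Let f(t,s) = #length-t paths at position s with S_1..S_t all ≥ -5.
f(t,s) = f(t-1,s-1) + f(t-1,s+1) for s ≥ -5; f(t,s) = 0 for s < -5.
t=0: f(0,0)=1
t=1: f(1,-1)=1 f(1,1)=1
t=2: f(2,-2)=1 f(2,0)=2 f(2,2)=1
t=3: f(3,-3)=1 f(3,-1)=3 f(3,1)=3 f(3,3)=1
t=4: f(4,-4)=1 f(4,-2)=4 f(4,0)=6 f(4,2)=4 f(4,4)=1
t=5: f(5,-5)=1 f(5,-3)=5 f(5,-1)=10 f(5,1)=10 f(5,3)=5 f(5,5)=1
Σ_s f(5,s) = 32
P = 32/32 = 1

Answer: 1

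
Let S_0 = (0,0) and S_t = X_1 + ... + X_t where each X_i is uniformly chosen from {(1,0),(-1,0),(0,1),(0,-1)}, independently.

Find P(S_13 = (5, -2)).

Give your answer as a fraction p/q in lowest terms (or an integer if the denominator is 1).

Answer: 184041/33554432

Derivation:
Let h be the number of horizontal steps (so 13-h are vertical). To end at (5,-2) need (h+5)/2 right-steps and ((13-h)-2)/2 up-steps.
Sum over h with 5 ≤ h ≤ 11, h ≡ 1 (mod 2), 13-h ≡ 0 (mod 2):
h=5: C(13,5)·C(5,5)·C(8,3) = 1287·1·56 = 72072
h=7: C(13,7)·C(7,6)·C(6,2) = 1716·7·15 = 180180
h=9: C(13,9)·C(9,7)·C(4,1) = 715·36·4 = 102960
h=11: C(13,11)·C(11,8)·C(2,0) = 78·165·1 = 12870
Total favorable: 368082
Total paths: 4^13 = 67108864
P = 368082/67108864 = 184041/33554432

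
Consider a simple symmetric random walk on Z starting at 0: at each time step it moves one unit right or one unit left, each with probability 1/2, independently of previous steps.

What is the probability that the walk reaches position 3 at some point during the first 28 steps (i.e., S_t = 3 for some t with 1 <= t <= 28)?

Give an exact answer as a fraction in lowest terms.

Answer: 19179317/33554432

Derivation:
Count via complement. Let g(t,s) = #length-t paths at position s with S_1..S_t all ≠ 3.
g(t,s) = g(t-1,s-1) + g(t-1,s+1) for s ≠ 3; g(t,3) = 0.
t=0: g(0,0)=1
t=1: g(1,-1)=1 g(1,1)=1
t=2: g(2,-2)=1 g(2,0)=2 g(2,2)=1
t=3: g(3,-3)=1 g(3,-1)=3 g(3,1)=3
t=4: g(4,-4)=1 g(4,-2)=4 g(4,0)=6 g(4,2)=3
t=5: g(5,-5)=1 g(5,-3)=5 g(5,-1)=10 g(5,1)=9
t=6: g(6,-6)=1 g(6,-4)=6 g(6,-2)=15 g(6,0)=19 g(6,2)=9
t=7: g(7,-7)=1 g(7,-5)=7 g(7,-3)=21 g(7,-1)=34 g(7,1)=28
t=8: g(8,-8)=1 g(8,-6)=8 g(8,-4)=28 g(8,-2)=55 g(8,0)=62 g(8,2)=28
t=9: g(9,-9)=1 g(9,-7)=9 g(9,-5)=36 g(9,-3)=83 g(9,-1)=117 g(9,1)=90
t=10: g(10,-10)=1 g(10,-8)=10 g(10,-6)=45 g(10,-4)=119 g(10,-2)=200 g(10,0)=207 g(10,2)=90
t=11: g(11,-11)=1 g(11,-9)=11 g(11,-7)=55 g(11,-5)=164 g(11,-3)=319 g(11,-1)=407 g(11,1)=297
t=12: g(12,-12)=1 g(12,-10)=12 g(12,-8)=66 g(12,-6)=219 g(12,-4)=483 g(12,-2)=726 g(12,0)=704 g(12,2)=297
t=13: g(13,-13)=1 g(13,-11)=13 g(13,-9)=78 g(13,-7)=285 g(13,-5)=702 g(13,-3)=1209 g(13,-1)=1430 g(13,1)=1001
t=14: g(14,-14)=1 g(14,-12)=14 g(14,-10)=91 g(14,-8)=363 g(14,-6)=987 g(14,-4)=1911 g(14,-2)=2639 g(14,0)=2431 g(14,2)=1001
t=15: g(15,-15)=1 g(15,-13)=15 g(15,-11)=105 g(15,-9)=454 g(15,-7)=1350 g(15,-5)=2898 g(15,-3)=4550 g(15,-1)=5070 g(15,1)=3432
t=16: g(16,-16)=1 g(16,-14)=16 g(16,-12)=120 g(16,-10)=559 g(16,-8)=1804 g(16,-6)=4248 g(16,-4)=7448 g(16,-2)=9620 g(16,0)=8502 g(16,2)=3432
t=17: g(17,-17)=1 g(17,-15)=17 g(17,-13)=136 g(17,-11)=679 g(17,-9)=2363 g(17,-7)=6052 g(17,-5)=11696 g(17,-3)=17068 g(17,-1)=18122 g(17,1)=11934
t=18: g(18,-18)=1 g(18,-16)=18 g(18,-14)=153 g(18,-12)=815 g(18,-10)=3042 g(18,-8)=8415 g(18,-6)=17748 g(18,-4)=28764 g(18,-2)=35190 g(18,0)=30056 g(18,2)=11934
t=19: g(19,-19)=1 g(19,-17)=19 g(19,-15)=171 g(19,-13)=968 g(19,-11)=3857 g(19,-9)=11457 g(19,-7)=26163 g(19,-5)=46512 g(19,-3)=63954 g(19,-1)=65246 g(19,1)=41990
t=20: g(20,-20)=1 g(20,-18)=20 g(20,-16)=190 g(20,-14)=1139 g(20,-12)=4825 g(20,-10)=15314 g(20,-8)=37620 g(20,-6)=72675 g(20,-4)=110466 g(20,-2)=129200 g(20,0)=107236 g(20,2)=41990
t=21: g(21,-21)=1 g(21,-19)=21 g(21,-17)=210 g(21,-15)=1329 g(21,-13)=5964 g(21,-11)=20139 g(21,-9)=52934 g(21,-7)=110295 g(21,-5)=183141 g(21,-3)=239666 g(21,-1)=236436 g(21,1)=149226
t=22: g(22,-22)=1 g(22,-20)=22 g(22,-18)=231 g(22,-16)=1539 g(22,-14)=7293 g(22,-12)=26103 g(22,-10)=73073 g(22,-8)=163229 g(22,-6)=293436 g(22,-4)=422807 g(22,-2)=476102 g(22,0)=385662 g(22,2)=149226
t=23: g(23,-23)=1 g(23,-21)=23 g(23,-19)=253 g(23,-17)=1770 g(23,-15)=8832 g(23,-13)=33396 g(23,-11)=99176 g(23,-9)=236302 g(23,-7)=456665 g(23,-5)=716243 g(23,-3)=898909 g(23,-1)=861764 g(23,1)=534888
t=24: g(24,-24)=1 g(24,-22)=24 g(24,-20)=276 g(24,-18)=2023 g(24,-16)=10602 g(24,-14)=42228 g(24,-12)=132572 g(24,-10)=335478 g(24,-8)=692967 g(24,-6)=1172908 g(24,-4)=1615152 g(24,-2)=1760673 g(24,0)=1396652 g(24,2)=534888
t=25: g(25,-25)=1 g(25,-23)=25 g(25,-21)=300 g(25,-19)=2299 g(25,-17)=12625 g(25,-15)=52830 g(25,-13)=174800 g(25,-11)=468050 g(25,-9)=1028445 g(25,-7)=1865875 g(25,-5)=2788060 g(25,-3)=3375825 g(25,-1)=3157325 g(25,1)=1931540
t=26: g(26,-26)=1 g(26,-24)=26 g(26,-22)=325 g(26,-20)=2599 g(26,-18)=14924 g(26,-16)=65455 g(26,-14)=227630 g(26,-12)=642850 g(26,-10)=1496495 g(26,-8)=2894320 g(26,-6)=4653935 g(26,-4)=6163885 g(26,-2)=6533150 g(26,0)=5088865 g(26,2)=1931540
t=27: g(27,-27)=1 g(27,-25)=27 g(27,-23)=351 g(27,-21)=2924 g(27,-19)=17523 g(27,-17)=80379 g(27,-15)=293085 g(27,-13)=870480 g(27,-11)=2139345 g(27,-9)=4390815 g(27,-7)=7548255 g(27,-5)=10817820 g(27,-3)=12697035 g(27,-1)=11622015 g(27,1)=7020405
t=28: g(28,-28)=1 g(28,-26)=28 g(28,-24)=378 g(28,-22)=3275 g(28,-20)=20447 g(28,-18)=97902 g(28,-16)=373464 g(28,-14)=1163565 g(28,-12)=3009825 g(28,-10)=6530160 g(28,-8)=11939070 g(28,-6)=18366075 g(28,-4)=23514855 g(28,-2)=24319050 g(28,0)=18642420 g(28,2)=7020405
Paths never hitting 3: Σ_s g(28,s) = 115000920
Paths hitting 3: 2^28 - 115000920 = 153434536
P = 153434536/268435456 = 19179317/33554432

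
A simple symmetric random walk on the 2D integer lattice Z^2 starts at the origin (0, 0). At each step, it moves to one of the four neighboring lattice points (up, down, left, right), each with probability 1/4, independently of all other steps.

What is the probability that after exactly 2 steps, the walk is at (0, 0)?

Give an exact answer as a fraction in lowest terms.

Answer: 1/4

Derivation:
Let h be the number of horizontal steps (so 2-h are vertical). To end at (0,0) need (h+0)/2 right-steps and ((2-h)+0)/2 up-steps.
Sum over h with 0 ≤ h ≤ 2, h ≡ 0 (mod 2), 2-h ≡ 0 (mod 2):
h=0: C(2,0)·C(0,0)·C(2,1) = 1·1·2 = 2
h=2: C(2,2)·C(2,1)·C(0,0) = 1·2·1 = 2
Total favorable: 4
Total paths: 4^2 = 16
P = 4/16 = 1/4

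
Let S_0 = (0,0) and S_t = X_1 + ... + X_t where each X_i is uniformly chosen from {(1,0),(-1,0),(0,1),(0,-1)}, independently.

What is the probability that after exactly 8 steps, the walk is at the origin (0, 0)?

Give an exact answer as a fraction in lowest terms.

Answer: 1225/16384

Derivation:
Let h be the number of horizontal steps (so 8-h are vertical). To end at (0,0) need (h+0)/2 right-steps and ((8-h)+0)/2 up-steps.
Sum over h with 0 ≤ h ≤ 8, h ≡ 0 (mod 2), 8-h ≡ 0 (mod 2):
h=0: C(8,0)·C(0,0)·C(8,4) = 1·1·70 = 70
h=2: C(8,2)·C(2,1)·C(6,3) = 28·2·20 = 1120
h=4: C(8,4)·C(4,2)·C(4,2) = 70·6·6 = 2520
h=6: C(8,6)·C(6,3)·C(2,1) = 28·20·2 = 1120
h=8: C(8,8)·C(8,4)·C(0,0) = 1·70·1 = 70
Total favorable: 4900
Total paths: 4^8 = 65536
P = 4900/65536 = 1225/16384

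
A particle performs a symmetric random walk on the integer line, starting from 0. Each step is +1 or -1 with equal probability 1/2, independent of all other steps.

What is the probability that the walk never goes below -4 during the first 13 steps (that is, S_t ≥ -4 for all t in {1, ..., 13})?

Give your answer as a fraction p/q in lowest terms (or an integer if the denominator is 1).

Answer: 6721/8192

Derivation:
Let f(t,s) = #length-t paths at position s with S_1..S_t all ≥ -4.
f(t,s) = f(t-1,s-1) + f(t-1,s+1) for s ≥ -4; f(t,s) = 0 for s < -4.
t=0: f(0,0)=1
t=1: f(1,-1)=1 f(1,1)=1
t=2: f(2,-2)=1 f(2,0)=2 f(2,2)=1
t=3: f(3,-3)=1 f(3,-1)=3 f(3,1)=3 f(3,3)=1
t=4: f(4,-4)=1 f(4,-2)=4 f(4,0)=6 f(4,2)=4 f(4,4)=1
t=5: f(5,-3)=5 f(5,-1)=10 f(5,1)=10 f(5,3)=5 f(5,5)=1
t=6: f(6,-4)=5 f(6,-2)=15 f(6,0)=20 f(6,2)=15 f(6,4)=6 f(6,6)=1
t=7: f(7,-3)=20 f(7,-1)=35 f(7,1)=35 f(7,3)=21 f(7,5)=7 f(7,7)=1
t=8: f(8,-4)=20 f(8,-2)=55 f(8,0)=70 f(8,2)=56 f(8,4)=28 f(8,6)=8 f(8,8)=1
t=9: f(9,-3)=75 f(9,-1)=125 f(9,1)=126 f(9,3)=84 f(9,5)=36 f(9,7)=9 f(9,9)=1
t=10: f(10,-4)=75 f(10,-2)=200 f(10,0)=251 f(10,2)=210 f(10,4)=120 f(10,6)=45 f(10,8)=10 f(10,10)=1
t=11: f(11,-3)=275 f(11,-1)=451 f(11,1)=461 f(11,3)=330 f(11,5)=165 f(11,7)=55 f(11,9)=11 f(11,11)=1
t=12: f(12,-4)=275 f(12,-2)=726 f(12,0)=912 f(12,2)=791 f(12,4)=495 f(12,6)=220 f(12,8)=66 f(12,10)=12 f(12,12)=1
t=13: f(13,-3)=1001 f(13,-1)=1638 f(13,1)=1703 f(13,3)=1286 f(13,5)=715 f(13,7)=286 f(13,9)=78 f(13,11)=13 f(13,13)=1
Σ_s f(13,s) = 6721
P = 6721/8192 = 6721/8192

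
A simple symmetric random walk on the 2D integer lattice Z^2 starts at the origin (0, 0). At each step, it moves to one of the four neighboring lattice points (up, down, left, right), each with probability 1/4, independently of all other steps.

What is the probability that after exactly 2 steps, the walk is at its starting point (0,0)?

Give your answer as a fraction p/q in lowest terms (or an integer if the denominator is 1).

Let h be the number of horizontal steps (so 2-h are vertical). To end at (0,0) need (h+0)/2 right-steps and ((2-h)+0)/2 up-steps.
Sum over h with 0 ≤ h ≤ 2, h ≡ 0 (mod 2), 2-h ≡ 0 (mod 2):
h=0: C(2,0)·C(0,0)·C(2,1) = 1·1·2 = 2
h=2: C(2,2)·C(2,1)·C(0,0) = 1·2·1 = 2
Total favorable: 4
Total paths: 4^2 = 16
P = 4/16 = 1/4

Answer: 1/4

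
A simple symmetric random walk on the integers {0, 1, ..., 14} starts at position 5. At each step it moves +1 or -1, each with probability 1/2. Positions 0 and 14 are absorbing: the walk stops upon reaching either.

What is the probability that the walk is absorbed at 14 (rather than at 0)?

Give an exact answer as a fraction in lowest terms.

Symmetric walk (p = 1/2): the harmonic-function argument gives P(hit 14 before 0 | start at 5) = a/N.
P = 5/14 = 5/14

Answer: 5/14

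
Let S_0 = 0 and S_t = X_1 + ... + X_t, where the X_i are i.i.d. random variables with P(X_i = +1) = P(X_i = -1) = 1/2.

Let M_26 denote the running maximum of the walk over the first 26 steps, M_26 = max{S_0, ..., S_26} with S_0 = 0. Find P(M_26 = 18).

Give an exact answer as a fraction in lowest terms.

Answer: 7475/33554432

Derivation:
Let M_26 = max(S_0,...,S_26). Use the reflection principle: for j ≥ 1, #{paths with M_26 ≥ j} = #{S_26 ≥ j} + #{S_26 ≥ j+1}.
By reflection, #{M_26 ≥ 18} = #{S_26 ≥ 18} + #{S_26 ≥ 19} = 17902 + 2952 = 20854.
#{M_26 ≥ 19} = #{S_26 ≥ 19} + #{S_26 ≥ 20} = 2952 + 2952 = 5904.
#{M_26 = 18} = 20854 - 5904 = 14950.
P(M_26 = 18) = 14950/67108864 = 7475/33554432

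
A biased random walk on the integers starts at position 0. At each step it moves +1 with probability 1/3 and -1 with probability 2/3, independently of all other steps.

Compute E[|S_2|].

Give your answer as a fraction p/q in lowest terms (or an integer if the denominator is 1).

S_2 takes values m ≡ 0 (mod 2) with |m| ≤ 2; P(S_2=m) = C(2,(2+m)/2) · (1/3)^((2+m)/2) · (2/3)^((2-m)/2).
Distribution: P(S=-2)=4/9, P(S=0)=4/9, P(S=2)=1/9
E[|S_2|] = Σ_m |m|·P(S_2=m) = 10/9

Answer: 10/9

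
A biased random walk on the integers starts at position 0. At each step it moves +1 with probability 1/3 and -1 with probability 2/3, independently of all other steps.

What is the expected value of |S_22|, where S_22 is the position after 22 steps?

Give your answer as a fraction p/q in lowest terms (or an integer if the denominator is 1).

Answer: 236264907934/31381059609

Derivation:
S_22 takes values m ≡ 0 (mod 2) with |m| ≤ 22; P(S_22=m) = C(22,(22+m)/2) · (1/3)^((22+m)/2) · (2/3)^((22-m)/2).
Distribution: P(S=-22)=4194304/31381059609, P(S=-20)=46137344/31381059609, P(S=-18)=80740352/10460353203, P(S=-16)=807403520/31381059609, P(S=-14)=1917583360/31381059609, P(S=-12)=383516672/3486784401, P(S=-10)=1629945856/10460353203, P(S=-8)=1862795264/10460353203, P(S=-6)=582123520/3486784401, P(S=-4)=4074864640/31381059609, P(S=-2)=2648662016/31381059609, P(S=0)=481574912/10460353203, P(S=2)=662165504/31381059609, P(S=4)=254679040/31381059609, P(S=6)=9095680/3486784401, P(S=8)=7276544/10460353203, P(S=10)=1591744/10460353203, P(S=12)=93632/3486784401, P(S=14)=117040/31381059609, P(S=16)=12320/31381059609, P(S=18)=308/10460353203, P(S=20)=44/31381059609, P(S=22)=1/31381059609
E[|S_22|] = Σ_m |m|·P(S_22=m) = 236264907934/31381059609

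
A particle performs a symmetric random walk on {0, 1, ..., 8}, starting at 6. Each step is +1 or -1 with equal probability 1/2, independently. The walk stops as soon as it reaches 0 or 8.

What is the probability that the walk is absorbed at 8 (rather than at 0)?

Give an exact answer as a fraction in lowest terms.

Answer: 3/4

Derivation:
Symmetric walk (p = 1/2): the harmonic-function argument gives P(hit 8 before 0 | start at 6) = a/N.
P = 6/8 = 3/4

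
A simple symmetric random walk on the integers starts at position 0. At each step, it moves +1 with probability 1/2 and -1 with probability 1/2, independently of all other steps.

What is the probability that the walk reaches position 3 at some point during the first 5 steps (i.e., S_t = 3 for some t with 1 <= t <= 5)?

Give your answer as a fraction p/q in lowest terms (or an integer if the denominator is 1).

Answer: 7/32

Derivation:
Count via complement. Let g(t,s) = #length-t paths at position s with S_1..S_t all ≠ 3.
g(t,s) = g(t-1,s-1) + g(t-1,s+1) for s ≠ 3; g(t,3) = 0.
t=0: g(0,0)=1
t=1: g(1,-1)=1 g(1,1)=1
t=2: g(2,-2)=1 g(2,0)=2 g(2,2)=1
t=3: g(3,-3)=1 g(3,-1)=3 g(3,1)=3
t=4: g(4,-4)=1 g(4,-2)=4 g(4,0)=6 g(4,2)=3
t=5: g(5,-5)=1 g(5,-3)=5 g(5,-1)=10 g(5,1)=9
Paths never hitting 3: Σ_s g(5,s) = 25
Paths hitting 3: 2^5 - 25 = 7
P = 7/32 = 7/32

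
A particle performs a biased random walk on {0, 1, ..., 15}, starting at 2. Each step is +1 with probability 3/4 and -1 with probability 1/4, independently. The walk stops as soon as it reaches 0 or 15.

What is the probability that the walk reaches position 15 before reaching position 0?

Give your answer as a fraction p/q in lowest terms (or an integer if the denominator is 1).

Answer: 6377292/7174453

Derivation:
Biased walk: p = 3/4, q = 1/4, r = q/p = 1/3
Gambler's ruin: P(hit 15 before 0 | start at 2) = (1 - r^a)/(1 - r^N)
r^2 = 1/9; r^15 = 1/14348907
P = (1 - 1/9) / (1 - 1/14348907) = 8/9 / 14348906/14348907 = 6377292/7174453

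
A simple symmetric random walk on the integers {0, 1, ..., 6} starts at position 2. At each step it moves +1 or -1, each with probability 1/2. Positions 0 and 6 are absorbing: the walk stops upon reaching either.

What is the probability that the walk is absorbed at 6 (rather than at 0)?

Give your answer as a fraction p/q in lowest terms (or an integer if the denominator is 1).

Symmetric walk (p = 1/2): the harmonic-function argument gives P(hit 6 before 0 | start at 2) = a/N.
P = 2/6 = 1/3

Answer: 1/3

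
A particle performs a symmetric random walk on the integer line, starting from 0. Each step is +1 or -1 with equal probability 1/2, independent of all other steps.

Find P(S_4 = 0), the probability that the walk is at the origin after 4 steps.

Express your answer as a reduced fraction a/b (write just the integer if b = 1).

Answer: 3/8

Derivation:
To return to 0 after 4 steps: need exactly 2 steps of +1 and 2 of -1.
Favorable paths: C(4,2) = 6
Total paths: 2^4 = 16
P = 6/16 = 3/8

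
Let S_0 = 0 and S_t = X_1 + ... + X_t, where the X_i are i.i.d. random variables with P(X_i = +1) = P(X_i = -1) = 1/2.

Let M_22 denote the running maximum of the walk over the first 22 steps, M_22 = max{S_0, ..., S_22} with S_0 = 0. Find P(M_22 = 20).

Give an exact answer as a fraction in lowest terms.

Answer: 11/2097152

Derivation:
Let M_22 = max(S_0,...,S_22). Use the reflection principle: for j ≥ 1, #{paths with M_22 ≥ j} = #{S_22 ≥ j} + #{S_22 ≥ j+1}.
By reflection, #{M_22 ≥ 20} = #{S_22 ≥ 20} + #{S_22 ≥ 21} = 23 + 1 = 24.
#{M_22 ≥ 21} = #{S_22 ≥ 21} + #{S_22 ≥ 22} = 1 + 1 = 2.
#{M_22 = 20} = 24 - 2 = 22.
P(M_22 = 20) = 22/4194304 = 11/2097152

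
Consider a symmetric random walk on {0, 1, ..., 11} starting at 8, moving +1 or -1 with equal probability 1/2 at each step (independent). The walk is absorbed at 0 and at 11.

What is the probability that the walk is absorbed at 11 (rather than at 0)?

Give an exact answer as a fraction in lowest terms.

Symmetric walk (p = 1/2): the harmonic-function argument gives P(hit 11 before 0 | start at 8) = a/N.
P = 8/11 = 8/11

Answer: 8/11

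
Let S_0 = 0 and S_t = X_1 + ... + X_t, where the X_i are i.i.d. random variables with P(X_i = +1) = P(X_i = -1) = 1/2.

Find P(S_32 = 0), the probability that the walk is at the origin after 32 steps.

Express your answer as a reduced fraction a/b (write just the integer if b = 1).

To return to 0 after 32 steps: need exactly 16 steps of +1 and 16 of -1.
Favorable paths: C(32,16) = 601080390
Total paths: 2^32 = 4294967296
P = 601080390/4294967296 = 300540195/2147483648

Answer: 300540195/2147483648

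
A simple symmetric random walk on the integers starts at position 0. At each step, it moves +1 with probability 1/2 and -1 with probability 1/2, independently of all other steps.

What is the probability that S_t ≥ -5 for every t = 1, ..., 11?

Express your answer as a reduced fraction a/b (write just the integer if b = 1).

Let f(t,s) = #length-t paths at position s with S_1..S_t all ≥ -5.
f(t,s) = f(t-1,s-1) + f(t-1,s+1) for s ≥ -5; f(t,s) = 0 for s < -5.
t=0: f(0,0)=1
t=1: f(1,-1)=1 f(1,1)=1
t=2: f(2,-2)=1 f(2,0)=2 f(2,2)=1
t=3: f(3,-3)=1 f(3,-1)=3 f(3,1)=3 f(3,3)=1
t=4: f(4,-4)=1 f(4,-2)=4 f(4,0)=6 f(4,2)=4 f(4,4)=1
t=5: f(5,-5)=1 f(5,-3)=5 f(5,-1)=10 f(5,1)=10 f(5,3)=5 f(5,5)=1
t=6: f(6,-4)=6 f(6,-2)=15 f(6,0)=20 f(6,2)=15 f(6,4)=6 f(6,6)=1
t=7: f(7,-5)=6 f(7,-3)=21 f(7,-1)=35 f(7,1)=35 f(7,3)=21 f(7,5)=7 f(7,7)=1
t=8: f(8,-4)=27 f(8,-2)=56 f(8,0)=70 f(8,2)=56 f(8,4)=28 f(8,6)=8 f(8,8)=1
t=9: f(9,-5)=27 f(9,-3)=83 f(9,-1)=126 f(9,1)=126 f(9,3)=84 f(9,5)=36 f(9,7)=9 f(9,9)=1
t=10: f(10,-4)=110 f(10,-2)=209 f(10,0)=252 f(10,2)=210 f(10,4)=120 f(10,6)=45 f(10,8)=10 f(10,10)=1
t=11: f(11,-5)=110 f(11,-3)=319 f(11,-1)=461 f(11,1)=462 f(11,3)=330 f(11,5)=165 f(11,7)=55 f(11,9)=11 f(11,11)=1
Σ_s f(11,s) = 1914
P = 1914/2048 = 957/1024

Answer: 957/1024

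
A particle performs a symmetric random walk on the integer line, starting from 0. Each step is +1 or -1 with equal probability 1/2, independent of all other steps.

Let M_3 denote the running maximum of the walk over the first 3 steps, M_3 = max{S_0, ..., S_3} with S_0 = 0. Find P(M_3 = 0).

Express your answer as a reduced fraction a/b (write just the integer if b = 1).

Answer: 3/8

Derivation:
Let M_3 = max(S_0,...,S_3). Use the reflection principle: for j ≥ 1, #{paths with M_3 ≥ j} = #{S_3 ≥ j} + #{S_3 ≥ j+1}.
P(M_3 ≥ 0) = 1 since S_0 = 0, so #{M_3 ≥ 0} = 8.
#{M_3 ≥ 1} = #{S_3 ≥ 1} + #{S_3 ≥ 2} = 4 + 1 = 5.
#{M_3 = 0} = 8 - 5 = 3.
P(M_3 = 0) = 3/8 = 3/8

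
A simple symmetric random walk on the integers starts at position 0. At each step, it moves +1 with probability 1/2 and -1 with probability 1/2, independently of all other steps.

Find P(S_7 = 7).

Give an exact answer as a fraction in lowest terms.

To reach position 7 after 7 steps: need 7 steps of +1 and 0 of -1.
Favorable paths: C(7,7) = 1
Total paths: 2^7 = 128
P = 1/128 = 1/128

Answer: 1/128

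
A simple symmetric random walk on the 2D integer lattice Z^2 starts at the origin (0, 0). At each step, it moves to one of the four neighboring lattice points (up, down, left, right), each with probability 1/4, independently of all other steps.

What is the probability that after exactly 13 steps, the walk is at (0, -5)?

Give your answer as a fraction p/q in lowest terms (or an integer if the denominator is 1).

Answer: 511225/67108864

Derivation:
Let h be the number of horizontal steps (so 13-h are vertical). To end at (0,-5) need (h+0)/2 right-steps and ((13-h)-5)/2 up-steps.
Sum over h with 0 ≤ h ≤ 8, h ≡ 0 (mod 2), 13-h ≡ 1 (mod 2):
h=0: C(13,0)·C(0,0)·C(13,4) = 1·1·715 = 715
h=2: C(13,2)·C(2,1)·C(11,3) = 78·2·165 = 25740
h=4: C(13,4)·C(4,2)·C(9,2) = 715·6·36 = 154440
h=6: C(13,6)·C(6,3)·C(7,1) = 1716·20·7 = 240240
h=8: C(13,8)·C(8,4)·C(5,0) = 1287·70·1 = 90090
Total favorable: 511225
Total paths: 4^13 = 67108864
P = 511225/67108864 = 511225/67108864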